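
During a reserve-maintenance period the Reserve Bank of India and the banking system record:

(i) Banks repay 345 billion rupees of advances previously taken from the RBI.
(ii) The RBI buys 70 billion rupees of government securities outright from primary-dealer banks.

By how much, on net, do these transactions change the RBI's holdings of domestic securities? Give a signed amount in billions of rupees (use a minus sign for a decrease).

+70 billion

RBI balance sheet:
  Assets:      Securities +70B, Loans to banks −345B
  Liabilities: Bank reserves −275B
Commercial banking system:
  Assets:      Reserves at CB −275B, Securities −70B
  Liabilities: Borrowings from CB −345B
So the change in the RBI's holdings of domestic securities is +70 billion.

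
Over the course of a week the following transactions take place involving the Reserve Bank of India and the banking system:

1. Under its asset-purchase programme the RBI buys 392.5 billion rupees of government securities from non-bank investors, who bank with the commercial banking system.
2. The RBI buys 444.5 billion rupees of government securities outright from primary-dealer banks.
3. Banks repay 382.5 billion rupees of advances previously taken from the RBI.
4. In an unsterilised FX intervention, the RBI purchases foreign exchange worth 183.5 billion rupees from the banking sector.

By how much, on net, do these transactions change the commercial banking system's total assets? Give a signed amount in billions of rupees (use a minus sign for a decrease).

+10 billion

Asset purchase (from non-banks) 392.5 billion rupees: bank balance sheets expand → +392.5B.
OMO purchase (from banks) 444.5 billion rupees: just an asset swap on bank balance sheets → 0.
Discount-window repayment 382.5 billion rupees: bank balance sheets shrink → −382.5B.
FX purchase 183.5 billion rupees: just an asset swap on bank balance sheets → 0.
Net: 392.5 + 0 − 382.5 + 0 = +10 billion.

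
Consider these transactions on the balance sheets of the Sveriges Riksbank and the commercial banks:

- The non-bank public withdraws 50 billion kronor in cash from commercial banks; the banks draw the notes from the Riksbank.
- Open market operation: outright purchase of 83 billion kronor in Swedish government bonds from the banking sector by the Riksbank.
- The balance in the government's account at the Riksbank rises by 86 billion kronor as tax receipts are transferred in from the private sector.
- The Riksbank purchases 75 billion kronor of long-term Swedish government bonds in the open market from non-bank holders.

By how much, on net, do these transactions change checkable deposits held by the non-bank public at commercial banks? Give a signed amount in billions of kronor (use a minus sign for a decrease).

-61 billion

Currency withdrawal 50 billion kronor: non-bank counterparties' bank balances fall → −50B.
OMO purchase (from banks) 83 billion kronor: the counterparty is a bank, so public deposits are unchanged → 0.
Government account inflow 86 billion kronor: non-bank counterparties' bank balances fall → −86B.
Asset purchase (from non-banks) 75 billion kronor: non-bank counterparties' bank balances rise → +75B.
Net: −50 + 0 − 86 + 75 = -61 billion.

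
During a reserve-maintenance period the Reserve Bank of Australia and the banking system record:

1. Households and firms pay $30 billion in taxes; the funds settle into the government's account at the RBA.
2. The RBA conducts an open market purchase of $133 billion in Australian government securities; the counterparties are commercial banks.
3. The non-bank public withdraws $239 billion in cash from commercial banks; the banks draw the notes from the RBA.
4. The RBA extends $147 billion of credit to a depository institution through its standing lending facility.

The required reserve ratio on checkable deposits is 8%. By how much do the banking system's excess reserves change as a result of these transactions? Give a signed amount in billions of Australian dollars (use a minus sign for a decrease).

+$32.52 billion

Government account inflow $30 billion: reserves −$30B, deposits −$30B.
OMO purchase (from banks) $133 billion: reserves +$133B, deposits 0.
Currency withdrawal $239 billion: reserves −$239B, deposits −$239B.
Discount-window loan $147 billion: reserves +$147B, deposits 0.
Totals: Δreserves = +$11B, Δdeposits = −$269B.
Δrequired reserves = 8% × −$269B = −$21.52B.
Δexcess reserves = Δreserves − Δrequired = +$11B − (−$21.52B) = +$32.52 billion.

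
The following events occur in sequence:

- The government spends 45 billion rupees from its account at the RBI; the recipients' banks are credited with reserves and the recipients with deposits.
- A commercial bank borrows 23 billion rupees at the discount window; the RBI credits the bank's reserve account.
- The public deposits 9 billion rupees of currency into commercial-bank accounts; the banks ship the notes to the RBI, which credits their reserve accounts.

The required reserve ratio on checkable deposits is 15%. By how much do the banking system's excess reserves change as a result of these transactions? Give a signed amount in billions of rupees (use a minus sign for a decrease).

Government spending 45 billion rupees: reserves +45B, deposits +45B.
Discount-window loan 23 billion rupees: reserves +23B, deposits 0.
Currency deposit 9 billion rupees: reserves +9B, deposits +9B.
Totals: Δreserves = +77B, Δdeposits = +54B.
Δrequired reserves = 15% × +54B = +8.1B.
Δexcess reserves = Δreserves − Δrequired = +77B − (+8.1B) = +68.9 billion.

+68.9 billion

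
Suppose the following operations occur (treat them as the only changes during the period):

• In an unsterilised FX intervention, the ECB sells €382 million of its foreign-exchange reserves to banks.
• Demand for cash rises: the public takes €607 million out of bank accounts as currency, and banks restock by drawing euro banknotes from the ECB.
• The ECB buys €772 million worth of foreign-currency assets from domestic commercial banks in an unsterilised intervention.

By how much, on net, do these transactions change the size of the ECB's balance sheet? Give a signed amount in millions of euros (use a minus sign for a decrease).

FX sale €382 million: an ECB asset is shed → −€382M.
Currency withdrawal €607 million: only the composition of liabilities changes → 0.
FX purchase €772 million: an ECB asset is acquired → +€772M.
Net: −382 + 0 + 772 = +€390 million.

+€390 million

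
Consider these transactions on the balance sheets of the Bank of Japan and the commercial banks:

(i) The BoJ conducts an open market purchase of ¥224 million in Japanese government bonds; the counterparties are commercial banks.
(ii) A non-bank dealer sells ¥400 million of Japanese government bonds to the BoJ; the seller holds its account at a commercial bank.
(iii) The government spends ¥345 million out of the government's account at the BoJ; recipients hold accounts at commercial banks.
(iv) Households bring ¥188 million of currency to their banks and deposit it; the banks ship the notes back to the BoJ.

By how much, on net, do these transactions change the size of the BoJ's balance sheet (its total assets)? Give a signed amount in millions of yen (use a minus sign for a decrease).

BoJ balance sheet:
  Assets:      Securities +¥624M
  Liabilities: Bank reserves +¥1157M, Currency in circulation −¥188M, Government deposits −¥345M
Commercial banking system:
  Assets:      Reserves at CB +¥1157M, Securities −¥224M
  Liabilities: Checkable deposits +¥933M
Change in total BoJ assets = +¥624 million.

+¥624 million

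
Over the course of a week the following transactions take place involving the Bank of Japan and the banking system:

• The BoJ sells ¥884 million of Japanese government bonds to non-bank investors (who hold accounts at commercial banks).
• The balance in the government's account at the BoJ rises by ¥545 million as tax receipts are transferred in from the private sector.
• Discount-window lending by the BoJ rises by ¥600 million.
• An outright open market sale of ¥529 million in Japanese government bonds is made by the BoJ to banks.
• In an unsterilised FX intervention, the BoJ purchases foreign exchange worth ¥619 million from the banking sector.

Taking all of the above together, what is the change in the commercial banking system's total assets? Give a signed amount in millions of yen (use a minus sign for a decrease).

-¥829 million

Asset sale (to non-banks) ¥884 million: bank balance sheets shrink → −¥884M.
Government account inflow ¥545 million: bank balance sheets shrink → −¥545M.
Discount-window loan ¥600 million: bank balance sheets expand → +¥600M.
OMO sale (to banks) ¥529 million: just an asset swap on bank balance sheets → 0.
FX purchase ¥619 million: just an asset swap on bank balance sheets → 0.
Net: −884 − 545 + 600 + 0 + 0 = -¥829 million.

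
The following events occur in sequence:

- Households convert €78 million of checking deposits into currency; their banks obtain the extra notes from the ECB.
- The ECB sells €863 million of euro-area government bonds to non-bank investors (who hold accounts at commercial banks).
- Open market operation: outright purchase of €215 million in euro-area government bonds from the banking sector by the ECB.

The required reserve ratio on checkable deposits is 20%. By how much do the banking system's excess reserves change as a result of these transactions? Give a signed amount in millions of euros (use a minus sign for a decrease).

Currency withdrawal €78 million: reserves −€78M, deposits −€78M.
Asset sale (to non-banks) €863 million: reserves −€863M, deposits −€863M.
OMO purchase (from banks) €215 million: reserves +€215M, deposits 0.
Totals: Δreserves = −€726M, Δdeposits = −€941M.
Δrequired reserves = 20% × −€941M = −€188.2M.
Δexcess reserves = Δreserves − Δrequired = −€726M − (−€188.2M) = -€537.8 million.

-€537.8 million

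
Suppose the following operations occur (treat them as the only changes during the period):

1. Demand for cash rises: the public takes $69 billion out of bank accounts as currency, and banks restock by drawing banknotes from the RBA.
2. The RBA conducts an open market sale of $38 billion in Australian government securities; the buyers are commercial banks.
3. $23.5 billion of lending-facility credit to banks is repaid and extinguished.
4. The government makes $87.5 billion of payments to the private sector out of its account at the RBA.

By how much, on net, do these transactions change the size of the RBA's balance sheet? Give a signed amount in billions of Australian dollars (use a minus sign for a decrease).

-$61.5 billion

Currency withdrawal $69 billion: only the composition of liabilities changes → 0.
OMO sale (to banks) $38 billion: an RBA asset is shed → −$38B.
Discount-window repayment $23.5 billion: an RBA asset is shed → −$23.5B.
Government spending $87.5 billion: only the composition of liabilities changes → 0.
Net: 0 − 38 − 23.5 + 0 = -$61.5 billion.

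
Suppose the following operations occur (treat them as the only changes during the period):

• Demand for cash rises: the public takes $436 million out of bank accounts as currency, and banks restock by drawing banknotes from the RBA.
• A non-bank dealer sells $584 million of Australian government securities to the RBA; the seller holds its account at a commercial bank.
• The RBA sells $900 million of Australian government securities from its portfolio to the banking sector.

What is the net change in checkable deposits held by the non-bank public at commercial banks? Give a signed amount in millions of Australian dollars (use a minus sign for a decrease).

+$148 million

Currency withdrawal $436 million: non-bank counterparties' bank balances fall → −$436M.
Asset purchase (from non-banks) $584 million: non-bank counterparties' bank balances rise → +$584M.
OMO sale (to banks) $900 million: the counterparty is a bank, so public deposits are unchanged → 0.
Net: −436 + 584 + 0 = +$148 million.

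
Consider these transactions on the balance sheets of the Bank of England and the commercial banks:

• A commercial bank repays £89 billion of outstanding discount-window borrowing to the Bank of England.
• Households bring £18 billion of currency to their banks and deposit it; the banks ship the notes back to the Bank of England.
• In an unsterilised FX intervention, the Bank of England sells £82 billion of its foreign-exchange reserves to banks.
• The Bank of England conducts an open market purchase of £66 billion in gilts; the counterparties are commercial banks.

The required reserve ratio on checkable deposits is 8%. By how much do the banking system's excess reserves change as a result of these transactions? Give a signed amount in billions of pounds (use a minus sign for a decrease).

-£88.44 billion

Discount-window repayment £89 billion: reserves −£89B, deposits 0.
Currency deposit £18 billion: reserves +£18B, deposits +£18B.
FX sale £82 billion: reserves −£82B, deposits 0.
OMO purchase (from banks) £66 billion: reserves +£66B, deposits 0.
Totals: Δreserves = −£87B, Δdeposits = +£18B.
Δrequired reserves = 8% × +£18B = +£1.44B.
Δexcess reserves = Δreserves − Δrequired = −£87B − (+£1.44B) = -£88.44 billion.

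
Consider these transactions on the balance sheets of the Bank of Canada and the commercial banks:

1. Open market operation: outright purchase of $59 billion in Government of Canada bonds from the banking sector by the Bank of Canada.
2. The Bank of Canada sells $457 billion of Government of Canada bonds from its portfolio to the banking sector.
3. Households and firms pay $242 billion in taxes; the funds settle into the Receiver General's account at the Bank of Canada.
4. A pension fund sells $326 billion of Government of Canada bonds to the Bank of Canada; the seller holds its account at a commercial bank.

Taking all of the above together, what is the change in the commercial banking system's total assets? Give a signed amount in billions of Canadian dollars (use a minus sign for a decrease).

+$84 billion

Bank of Canada balance sheet:
  Assets:      Securities −$72B
  Liabilities: Bank reserves −$314B, Government deposits +$242B
Commercial banking system:
  Assets:      Reserves at CB −$314B, Securities +$398B
  Liabilities: Checkable deposits +$84B
Change in total bank assets = +$84 billion.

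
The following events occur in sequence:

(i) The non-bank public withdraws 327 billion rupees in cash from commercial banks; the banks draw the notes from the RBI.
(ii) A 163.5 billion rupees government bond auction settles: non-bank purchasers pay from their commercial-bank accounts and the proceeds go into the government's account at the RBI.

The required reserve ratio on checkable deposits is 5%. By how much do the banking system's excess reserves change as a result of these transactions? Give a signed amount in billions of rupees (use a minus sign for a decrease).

-465.975 billion

Currency withdrawal 327 billion rupees: reserves −327B, deposits −327B.
Government account inflow 163.5 billion rupees: reserves −163.5B, deposits −163.5B.
Totals: Δreserves = −490.5B, Δdeposits = −490.5B.
Δrequired reserves = 5% × −490.5B = −24.525B.
Δexcess reserves = Δreserves − Δrequired = −490.5B − (−24.525B) = -465.975 billion.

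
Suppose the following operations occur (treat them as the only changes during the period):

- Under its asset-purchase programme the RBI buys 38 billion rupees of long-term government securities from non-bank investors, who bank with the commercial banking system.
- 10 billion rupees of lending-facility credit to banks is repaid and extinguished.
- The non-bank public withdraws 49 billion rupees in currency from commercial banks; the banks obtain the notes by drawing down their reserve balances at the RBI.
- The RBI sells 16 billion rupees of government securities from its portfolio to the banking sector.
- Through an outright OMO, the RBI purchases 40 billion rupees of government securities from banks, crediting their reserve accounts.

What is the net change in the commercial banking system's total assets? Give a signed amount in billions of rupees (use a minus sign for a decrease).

-21 billion

Asset purchase (from non-banks) 38 billion rupees: bank balance sheets expand → +38B.
Discount-window repayment 10 billion rupees: bank balance sheets shrink → −10B.
Currency withdrawal 49 billion rupees: bank balance sheets shrink → −49B.
OMO sale (to banks) 16 billion rupees: just an asset swap on bank balance sheets → 0.
OMO purchase (from banks) 40 billion rupees: just an asset swap on bank balance sheets → 0.
Net: 38 − 10 − 49 + 0 + 0 = -21 billion.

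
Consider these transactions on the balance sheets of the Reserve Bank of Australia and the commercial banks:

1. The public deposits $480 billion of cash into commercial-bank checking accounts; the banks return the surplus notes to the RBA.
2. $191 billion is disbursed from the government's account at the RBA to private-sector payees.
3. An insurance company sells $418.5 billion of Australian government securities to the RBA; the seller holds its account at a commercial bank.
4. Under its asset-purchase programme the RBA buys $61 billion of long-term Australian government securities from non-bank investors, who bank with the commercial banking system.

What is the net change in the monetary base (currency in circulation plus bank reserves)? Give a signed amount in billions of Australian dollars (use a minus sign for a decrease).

+$670.5 billion

Currency deposit $480 billion: just a shift between currency and reserves — both are base money → 0.
Government spending $191 billion: a non-base liability converts back to reserves → +$191B.
Asset purchase (from non-banks) $418.5 billion: RBA balance sheet expands → +$418.5B.
Asset purchase (from non-banks) $61 billion: RBA balance sheet expands → +$61B.
Net: 0 + 191 + 418.5 + 61 = +$670.5 billion.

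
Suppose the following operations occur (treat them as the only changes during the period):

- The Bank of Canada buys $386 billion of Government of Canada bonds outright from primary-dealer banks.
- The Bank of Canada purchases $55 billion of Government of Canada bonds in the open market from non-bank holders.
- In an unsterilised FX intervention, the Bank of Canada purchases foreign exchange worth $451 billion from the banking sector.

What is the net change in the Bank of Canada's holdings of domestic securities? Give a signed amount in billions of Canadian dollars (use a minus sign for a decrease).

Bank of Canada balance sheet:
  Assets:      Securities +$441B, Foreign assets +$451B
  Liabilities: Bank reserves +$892B
So the change in the Bank of Canada's holdings of domestic securities is +$441 billion.

+$441 billion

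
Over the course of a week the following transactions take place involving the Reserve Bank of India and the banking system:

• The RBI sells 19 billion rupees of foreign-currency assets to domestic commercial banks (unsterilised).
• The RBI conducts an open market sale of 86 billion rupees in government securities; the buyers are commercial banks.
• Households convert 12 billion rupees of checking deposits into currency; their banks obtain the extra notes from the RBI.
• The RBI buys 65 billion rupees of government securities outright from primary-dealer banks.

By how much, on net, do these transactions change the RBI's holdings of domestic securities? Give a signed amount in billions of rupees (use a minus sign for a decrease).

RBI balance sheet:
  Assets:      Securities −21B, Foreign assets −19B
  Liabilities: Bank reserves −52B, Currency in circulation +12B
Commercial banking system:
  Assets:      Reserves at CB −52B, Securities +21B, Foreign assets +19B
  Liabilities: Checkable deposits −12B
So the change in the RBI's holdings of domestic securities is -21 billion.

-21 billion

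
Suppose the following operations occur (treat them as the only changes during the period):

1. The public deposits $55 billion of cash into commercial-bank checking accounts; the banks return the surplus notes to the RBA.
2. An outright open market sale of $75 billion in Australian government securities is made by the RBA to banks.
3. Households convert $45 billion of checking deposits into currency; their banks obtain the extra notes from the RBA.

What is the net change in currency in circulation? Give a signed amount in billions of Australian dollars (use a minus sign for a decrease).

-$10 billion

RBA balance sheet:
  Assets:      Securities −$75B
  Liabilities: Bank reserves −$65B, Currency in circulation −$10B
Commercial banking system:
  Assets:      Reserves at CB −$65B, Securities +$75B
  Liabilities: Checkable deposits +$10B
So the change in currency in circulation is -$10 billion.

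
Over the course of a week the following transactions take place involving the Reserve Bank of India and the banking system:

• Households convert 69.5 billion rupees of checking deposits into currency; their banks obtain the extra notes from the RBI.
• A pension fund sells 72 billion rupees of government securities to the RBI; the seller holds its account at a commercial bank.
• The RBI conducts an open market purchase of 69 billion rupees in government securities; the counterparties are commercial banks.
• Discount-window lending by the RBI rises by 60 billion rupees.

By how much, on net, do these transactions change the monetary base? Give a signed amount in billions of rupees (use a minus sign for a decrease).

Currency withdrawal 69.5 billion rupees: just a shift between currency and reserves — both are base money → 0.
Asset purchase (from non-banks) 72 billion rupees: RBI balance sheet expands → +72B.
OMO purchase (from banks) 69 billion rupees: RBI balance sheet expands → +69B.
Discount-window loan 60 billion rupees: RBI balance sheet expands → +60B.
Net: 0 + 72 + 69 + 60 = +201 billion.

+201 billion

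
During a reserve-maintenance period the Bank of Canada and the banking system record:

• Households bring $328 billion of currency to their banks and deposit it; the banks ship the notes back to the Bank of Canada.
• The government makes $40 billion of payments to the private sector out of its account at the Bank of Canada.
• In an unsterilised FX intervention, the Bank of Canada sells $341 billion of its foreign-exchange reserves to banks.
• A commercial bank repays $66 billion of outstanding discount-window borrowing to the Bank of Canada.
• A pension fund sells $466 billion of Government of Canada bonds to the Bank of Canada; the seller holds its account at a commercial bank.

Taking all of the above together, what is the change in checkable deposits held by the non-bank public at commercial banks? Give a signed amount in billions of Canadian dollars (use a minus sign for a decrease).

Currency deposit $328 billion: non-bank counterparties' bank balances rise → +$328B.
Government spending $40 billion: non-bank counterparties' bank balances rise → +$40B.
FX sale $341 billion: the counterparty is a bank, so public deposits are unchanged → 0.
Discount-window repayment $66 billion: the counterparty is a bank, so public deposits are unchanged → 0.
Asset purchase (from non-banks) $466 billion: non-bank counterparties' bank balances rise → +$466B.
Net: 328 + 40 + 0 + 0 + 466 = +$834 billion.

+$834 billion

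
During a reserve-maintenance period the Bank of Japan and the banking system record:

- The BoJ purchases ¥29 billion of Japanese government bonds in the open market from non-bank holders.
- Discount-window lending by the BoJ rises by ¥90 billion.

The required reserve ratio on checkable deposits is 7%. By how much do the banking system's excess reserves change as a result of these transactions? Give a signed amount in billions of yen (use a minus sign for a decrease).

Asset purchase (from non-banks) ¥29 billion: reserves +¥29B, deposits +¥29B.
Discount-window loan ¥90 billion: reserves +¥90B, deposits 0.
Totals: Δreserves = +¥119B, Δdeposits = +¥29B.
Δrequired reserves = 7% × +¥29B = +¥2.03B.
Δexcess reserves = Δreserves − Δrequired = +¥119B − (+¥2.03B) = +¥116.97 billion.

+¥116.97 billion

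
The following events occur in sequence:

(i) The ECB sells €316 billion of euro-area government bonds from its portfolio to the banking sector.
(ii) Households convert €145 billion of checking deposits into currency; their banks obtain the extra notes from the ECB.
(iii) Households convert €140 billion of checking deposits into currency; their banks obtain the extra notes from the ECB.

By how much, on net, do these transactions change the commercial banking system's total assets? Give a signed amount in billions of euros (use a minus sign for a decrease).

ECB balance sheet:
  Assets:      Securities −€316B
  Liabilities: Bank reserves −€601B, Currency in circulation +€285B
Commercial banking system:
  Assets:      Reserves at CB −€601B, Securities +€316B
  Liabilities: Checkable deposits −€285B
Change in total bank assets = -€285 billion.

-€285 billion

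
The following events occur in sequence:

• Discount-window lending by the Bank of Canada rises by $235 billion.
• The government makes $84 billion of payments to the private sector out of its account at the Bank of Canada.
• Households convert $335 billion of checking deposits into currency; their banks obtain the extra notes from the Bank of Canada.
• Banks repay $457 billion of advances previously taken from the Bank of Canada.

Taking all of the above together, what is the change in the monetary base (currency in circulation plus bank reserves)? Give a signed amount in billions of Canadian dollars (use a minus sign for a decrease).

-$138 billion

Bank of Canada balance sheet:
  Assets:      Loans to banks −$222B
  Liabilities: Bank reserves −$473B, Currency in circulation +$335B, Government deposits −$84B
Monetary base = currency + reserves: +$335B + (−$473B) = -$138 billion.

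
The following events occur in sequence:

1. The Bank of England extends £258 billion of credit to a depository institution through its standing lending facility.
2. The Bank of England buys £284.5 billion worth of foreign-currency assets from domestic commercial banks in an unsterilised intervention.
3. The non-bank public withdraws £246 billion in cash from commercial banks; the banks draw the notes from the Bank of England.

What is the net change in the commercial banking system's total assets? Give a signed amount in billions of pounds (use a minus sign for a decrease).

+£12 billion

Bank of England balance sheet:
  Assets:      Loans to banks +£258B, Foreign assets +£284.5B
  Liabilities: Bank reserves +£296.5B, Currency in circulation +£246B
Commercial banking system:
  Assets:      Reserves at CB +£296.5B, Foreign assets −£284.5B
  Liabilities: Checkable deposits −£246B, Borrowings from CB +£258B
Change in total bank assets = +£12 billion.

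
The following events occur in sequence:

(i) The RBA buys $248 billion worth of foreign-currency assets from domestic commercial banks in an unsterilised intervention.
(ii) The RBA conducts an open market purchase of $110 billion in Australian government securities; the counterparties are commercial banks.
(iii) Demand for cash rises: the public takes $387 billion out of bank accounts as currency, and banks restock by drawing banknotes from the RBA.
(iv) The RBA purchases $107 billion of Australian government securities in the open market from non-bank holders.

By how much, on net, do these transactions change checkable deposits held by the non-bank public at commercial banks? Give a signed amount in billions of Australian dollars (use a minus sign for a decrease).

FX purchase $248 billion: the counterparty is a bank, so public deposits are unchanged → 0.
OMO purchase (from banks) $110 billion: the counterparty is a bank, so public deposits are unchanged → 0.
Currency withdrawal $387 billion: non-bank counterparties' bank balances fall → −$387B.
Asset purchase (from non-banks) $107 billion: non-bank counterparties' bank balances rise → +$107B.
Net: 0 + 0 − 387 + 107 = -$280 billion.

-$280 billion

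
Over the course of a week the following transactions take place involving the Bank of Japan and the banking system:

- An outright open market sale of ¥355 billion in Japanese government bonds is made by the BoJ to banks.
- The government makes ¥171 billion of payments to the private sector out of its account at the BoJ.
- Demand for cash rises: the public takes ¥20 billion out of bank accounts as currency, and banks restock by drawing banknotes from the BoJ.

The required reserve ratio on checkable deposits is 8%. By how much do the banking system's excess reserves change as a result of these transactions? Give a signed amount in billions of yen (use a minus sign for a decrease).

OMO sale (to banks) ¥355 billion: reserves −¥355B, deposits 0.
Government spending ¥171 billion: reserves +¥171B, deposits +¥171B.
Currency withdrawal ¥20 billion: reserves −¥20B, deposits −¥20B.
Totals: Δreserves = −¥204B, Δdeposits = +¥151B.
Δrequired reserves = 8% × +¥151B = +¥12.08B.
Δexcess reserves = Δreserves − Δrequired = −¥204B − (+¥12.08B) = -¥216.08 billion.

-¥216.08 billion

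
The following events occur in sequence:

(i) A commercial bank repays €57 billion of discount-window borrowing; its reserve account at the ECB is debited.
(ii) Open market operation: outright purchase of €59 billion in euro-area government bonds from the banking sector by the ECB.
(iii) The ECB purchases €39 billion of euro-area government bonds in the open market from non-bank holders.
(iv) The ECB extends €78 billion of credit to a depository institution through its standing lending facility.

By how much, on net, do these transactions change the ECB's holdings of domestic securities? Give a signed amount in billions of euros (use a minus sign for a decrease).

Discount-window repayment €57 billion: the ECB's securities portfolio is untouched → 0.
OMO purchase (from banks) €59 billion: securities added to the ECB's portfolio → +€59B.
Asset purchase (from non-banks) €39 billion: securities added to the ECB's portfolio → +€39B.
Discount-window loan €78 billion: the ECB's securities portfolio is untouched → 0.
Net: 0 + 59 + 39 + 0 = +€98 billion.

+€98 billion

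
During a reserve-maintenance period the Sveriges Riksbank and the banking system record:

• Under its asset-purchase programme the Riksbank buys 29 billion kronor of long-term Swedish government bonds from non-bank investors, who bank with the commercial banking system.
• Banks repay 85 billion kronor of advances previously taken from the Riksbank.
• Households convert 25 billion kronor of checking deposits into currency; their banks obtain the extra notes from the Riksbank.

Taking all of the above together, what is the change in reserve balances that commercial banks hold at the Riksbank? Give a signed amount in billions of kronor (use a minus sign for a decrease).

-81 billion

Riksbank balance sheet:
  Assets:      Securities +29B, Loans to banks −85B
  Liabilities: Bank reserves −81B, Currency in circulation +25B
Commercial banking system:
  Assets:      Reserves at CB −81B
  Liabilities: Checkable deposits +4B, Borrowings from CB −85B
So the change in reserve balances that commercial banks hold at the Riksbank is -81 billion.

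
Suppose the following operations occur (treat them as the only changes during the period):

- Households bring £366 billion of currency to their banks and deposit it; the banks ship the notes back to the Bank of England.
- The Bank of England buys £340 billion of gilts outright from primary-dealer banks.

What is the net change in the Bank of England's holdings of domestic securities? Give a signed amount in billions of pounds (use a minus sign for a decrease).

+£340 billion

Currency deposit £366 billion: the Bank of England's securities portfolio is untouched → 0.
OMO purchase (from banks) £340 billion: securities added to the Bank of England's portfolio → +£340B.
Net: 0 + 340 = +£340 billion.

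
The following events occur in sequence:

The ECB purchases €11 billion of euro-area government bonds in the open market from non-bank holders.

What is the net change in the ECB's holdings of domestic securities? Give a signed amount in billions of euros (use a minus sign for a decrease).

ECB balance sheet:
  Assets:      Securities +€11B
  Liabilities: Bank reserves +€11B
So the change in the ECB's holdings of domestic securities is +€11 billion.

+€11 billion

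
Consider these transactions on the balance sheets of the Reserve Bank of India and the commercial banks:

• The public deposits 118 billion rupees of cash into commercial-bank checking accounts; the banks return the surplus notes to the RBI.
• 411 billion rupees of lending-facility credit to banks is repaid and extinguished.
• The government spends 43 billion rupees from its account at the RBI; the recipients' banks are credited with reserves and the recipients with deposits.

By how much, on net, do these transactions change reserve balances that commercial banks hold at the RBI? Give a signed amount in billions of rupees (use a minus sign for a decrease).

RBI balance sheet:
  Assets:      Loans to banks −411B
  Liabilities: Bank reserves −250B, Currency in circulation −118B, Government deposits −43B
Commercial banking system:
  Assets:      Reserves at CB −250B
  Liabilities: Checkable deposits +161B, Borrowings from CB −411B
So the change in reserve balances that commercial banks hold at the RBI is -250 billion.

-250 billion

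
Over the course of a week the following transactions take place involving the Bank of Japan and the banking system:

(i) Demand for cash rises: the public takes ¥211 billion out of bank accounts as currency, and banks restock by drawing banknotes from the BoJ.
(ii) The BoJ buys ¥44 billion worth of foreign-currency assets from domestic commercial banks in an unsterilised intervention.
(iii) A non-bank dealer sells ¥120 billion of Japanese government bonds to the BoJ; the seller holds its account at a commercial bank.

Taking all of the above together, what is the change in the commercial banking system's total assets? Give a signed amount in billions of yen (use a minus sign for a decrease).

Currency withdrawal ¥211 billion: bank balance sheets shrink → −¥211B.
FX purchase ¥44 billion: just an asset swap on bank balance sheets → 0.
Asset purchase (from non-banks) ¥120 billion: bank balance sheets expand → +¥120B.
Net: −211 + 0 + 120 = -¥91 billion.

-¥91 billion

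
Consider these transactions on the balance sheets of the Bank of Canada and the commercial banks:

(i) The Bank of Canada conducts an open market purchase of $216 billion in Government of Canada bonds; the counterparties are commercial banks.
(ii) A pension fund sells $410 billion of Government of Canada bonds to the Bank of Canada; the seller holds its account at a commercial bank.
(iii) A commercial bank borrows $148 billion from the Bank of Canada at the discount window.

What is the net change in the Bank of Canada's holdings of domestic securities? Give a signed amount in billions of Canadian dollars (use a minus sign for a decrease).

Bank of Canada balance sheet:
  Assets:      Securities +$626B, Loans to banks +$148B
  Liabilities: Bank reserves +$774B
So the change in the Bank of Canada's holdings of domestic securities is +$626 billion.

+$626 billion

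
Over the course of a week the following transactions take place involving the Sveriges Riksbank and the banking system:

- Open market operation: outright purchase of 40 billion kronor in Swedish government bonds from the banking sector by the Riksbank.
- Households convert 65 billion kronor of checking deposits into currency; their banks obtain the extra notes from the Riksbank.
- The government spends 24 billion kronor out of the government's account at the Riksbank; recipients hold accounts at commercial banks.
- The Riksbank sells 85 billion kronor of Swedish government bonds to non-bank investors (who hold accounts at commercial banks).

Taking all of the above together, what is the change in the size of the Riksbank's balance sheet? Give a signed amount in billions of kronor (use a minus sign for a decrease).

OMO purchase (from banks) 40 billion kronor: a Riksbank asset is acquired → +40B.
Currency withdrawal 65 billion kronor: only the composition of liabilities changes → 0.
Government spending 24 billion kronor: only the composition of liabilities changes → 0.
Asset sale (to non-banks) 85 billion kronor: a Riksbank asset is shed → −85B.
Net: 40 + 0 + 0 − 85 = -45 billion.

-45 billion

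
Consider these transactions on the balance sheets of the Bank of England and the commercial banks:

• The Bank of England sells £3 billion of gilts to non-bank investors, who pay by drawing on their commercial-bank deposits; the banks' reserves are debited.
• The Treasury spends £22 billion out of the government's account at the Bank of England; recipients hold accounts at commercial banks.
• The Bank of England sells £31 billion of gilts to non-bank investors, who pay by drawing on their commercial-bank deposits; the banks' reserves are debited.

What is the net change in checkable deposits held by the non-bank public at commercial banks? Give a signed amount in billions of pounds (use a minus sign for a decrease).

-£12 billion

Asset sale (to non-banks) £3 billion: non-bank counterparties' bank balances fall → −£3B.
Government spending £22 billion: non-bank counterparties' bank balances rise → +£22B.
Asset sale (to non-banks) £31 billion: non-bank counterparties' bank balances fall → −£31B.
Net: −3 + 22 − 31 = -£12 billion.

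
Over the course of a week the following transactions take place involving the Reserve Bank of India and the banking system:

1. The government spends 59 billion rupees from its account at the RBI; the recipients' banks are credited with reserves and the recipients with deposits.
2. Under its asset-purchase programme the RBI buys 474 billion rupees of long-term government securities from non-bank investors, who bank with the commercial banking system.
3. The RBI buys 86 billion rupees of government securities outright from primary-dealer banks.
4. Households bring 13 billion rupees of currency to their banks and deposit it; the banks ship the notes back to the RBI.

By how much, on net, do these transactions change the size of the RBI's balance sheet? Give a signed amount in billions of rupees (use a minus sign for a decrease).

Government spending 59 billion rupees: only the composition of liabilities changes → 0.
Asset purchase (from non-banks) 474 billion rupees: an RBI asset is acquired → +474B.
OMO purchase (from banks) 86 billion rupees: an RBI asset is acquired → +86B.
Currency deposit 13 billion rupees: only the composition of liabilities changes → 0.
Net: 0 + 474 + 86 + 0 = +560 billion.

+560 billion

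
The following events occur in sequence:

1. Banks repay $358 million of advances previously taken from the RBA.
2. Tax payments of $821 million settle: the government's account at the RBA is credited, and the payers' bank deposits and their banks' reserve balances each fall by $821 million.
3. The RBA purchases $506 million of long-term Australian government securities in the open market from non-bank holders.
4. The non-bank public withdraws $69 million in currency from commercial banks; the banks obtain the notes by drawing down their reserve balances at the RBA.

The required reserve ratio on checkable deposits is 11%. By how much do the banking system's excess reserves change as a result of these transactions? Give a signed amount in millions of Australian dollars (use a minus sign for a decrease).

-$699.76 million

Discount-window repayment $358 million: reserves −$358M, deposits 0.
Government account inflow $821 million: reserves −$821M, deposits −$821M.
Asset purchase (from non-banks) $506 million: reserves +$506M, deposits +$506M.
Currency withdrawal $69 million: reserves −$69M, deposits −$69M.
Totals: Δreserves = −$742M, Δdeposits = −$384M.
Δrequired reserves = 11% × −$384M = −$42.24M.
Δexcess reserves = Δreserves − Δrequired = −$742M − (−$42.24M) = -$699.76 million.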